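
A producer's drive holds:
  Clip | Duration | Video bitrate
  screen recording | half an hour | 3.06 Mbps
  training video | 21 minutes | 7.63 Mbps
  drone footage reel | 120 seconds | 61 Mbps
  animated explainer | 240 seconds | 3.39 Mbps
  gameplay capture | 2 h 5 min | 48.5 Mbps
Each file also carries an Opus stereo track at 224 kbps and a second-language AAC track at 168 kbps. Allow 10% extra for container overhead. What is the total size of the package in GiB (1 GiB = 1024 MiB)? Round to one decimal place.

Audio total: 224 + 168 = 392 kbps = 0.392 Mbps.
screen recording: 3.452 Mbps × 1800 s × 1.10 = 6835.0 Mb
training video: 8.022 Mbps × 1260 s × 1.10 = 11118.5 Mb
drone footage reel: 61.392 Mbps × 120 s × 1.10 = 8103.7 Mb
animated explainer: 3.782 Mbps × 240 s × 1.10 = 998.4 Mb
gameplay capture: 48.892 Mbps × 7500 s × 1.10 = 403359.0 Mb
Total: 430414.6 Mb = 53801.8 MB.
= 50.11 GiB.

50.1 GiB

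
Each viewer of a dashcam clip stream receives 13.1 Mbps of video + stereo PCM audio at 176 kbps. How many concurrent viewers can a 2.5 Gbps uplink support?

188

Audio: 176 kbps = 0.176 Mbps.
Per-viewer media rate: 13.276 Mbps.
2.5 Gbps = 2,500 Mbps; 2,500 / 13.276 = 188.31 → 188 viewers.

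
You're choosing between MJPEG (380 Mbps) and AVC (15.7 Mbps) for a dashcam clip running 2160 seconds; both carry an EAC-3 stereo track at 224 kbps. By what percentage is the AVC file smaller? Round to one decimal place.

95.8%

Audio: 224 kbps = 0.224 Mbps.
MJPEG: 380.224 Mbps × 2160 s = 821283.8 Mb = 102.660 GB.
AVC: 15.924 Mbps × 2160 s = 34395.8 Mb = 4.299 GB.
Reduction: (1 − 4.299/102.660) × 100 = 95.81%.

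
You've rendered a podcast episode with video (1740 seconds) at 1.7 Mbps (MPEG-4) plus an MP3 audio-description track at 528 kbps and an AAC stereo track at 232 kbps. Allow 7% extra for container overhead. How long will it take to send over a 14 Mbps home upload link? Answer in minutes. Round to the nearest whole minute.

5 minutes

Audio total: 528 + 232 = 760 kbps = 0.760 Mbps.
Total bitrate: 2.460 Mbps.
File: 2.460 Mbps × 1740 s = 4280.4 Mb.
With 7% container overhead: ×1.07. → 4580.0 Mb.
At 14 Mbps: 4580.0 / 14 = 327.1 s ≈ 5.45 minutes.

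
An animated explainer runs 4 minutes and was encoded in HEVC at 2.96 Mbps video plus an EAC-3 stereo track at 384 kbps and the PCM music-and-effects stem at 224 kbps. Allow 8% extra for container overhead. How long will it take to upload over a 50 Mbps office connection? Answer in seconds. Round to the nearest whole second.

4 min = 240 s
Audio total: 384 + 224 = 608 kbps = 0.608 Mbps.
Total bitrate: 3.568 Mbps.
File: 3.568 Mbps × 240 s = 856.3 Mb.
With 8% container overhead: ×1.08. → 924.8 Mb.
At 50 Mbps: 924.8 / 50 = 18.5 s ≈ 18.5 seconds.

18 seconds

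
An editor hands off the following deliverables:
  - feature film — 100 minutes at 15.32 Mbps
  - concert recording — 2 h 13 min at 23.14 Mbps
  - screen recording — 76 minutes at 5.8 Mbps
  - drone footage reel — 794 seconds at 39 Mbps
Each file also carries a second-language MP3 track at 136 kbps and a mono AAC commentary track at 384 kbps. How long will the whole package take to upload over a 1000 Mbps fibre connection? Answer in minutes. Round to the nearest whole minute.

Audio total: 136 + 384 = 520 kbps = 0.520 Mbps.
feature film: 15.840 Mbps × 6000 s = 95040.0 Mb
concert recording: 23.660 Mbps × 7980 s = 188806.8 Mb
screen recording: 6.320 Mbps × 4560 s = 28819.2 Mb
drone footage reel: 39.520 Mbps × 794 s = 31378.9 Mb
Total: 344044.9 Mb = 43005.6 MB.
At 1000 Mbps: 344044.9 / 1000 = 344 s ≈ 5.73 minutes.

6 minutes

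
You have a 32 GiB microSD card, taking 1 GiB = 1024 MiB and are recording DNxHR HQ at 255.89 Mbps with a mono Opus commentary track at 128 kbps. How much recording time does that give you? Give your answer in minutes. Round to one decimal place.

Audio: 128 kbps = 0.128 Mbps.
Total bitrate: 255.89 + 0.128 = 256.018 Mbps.
Capacity: 32 GiB = 274,878 Mb.
Recording time: 274,878 / 256.018 = 1,074 s ≈ 17.9 minutes.

17.9 minutes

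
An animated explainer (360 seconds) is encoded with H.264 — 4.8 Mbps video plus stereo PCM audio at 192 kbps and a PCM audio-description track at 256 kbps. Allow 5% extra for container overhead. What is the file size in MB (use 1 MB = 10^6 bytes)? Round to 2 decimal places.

Audio total: 192 + 256 = 448 kbps = 0.448 Mbps.
Total bitrate: 4.8 + 0.448 = 5.248 Mbps.
Stream data: 5.248 Mbps × 360 s = 1889.3 Mb.
With 5% container overhead: ×1.05.
1,984 Mb ÷ 8 = 248.0 MB → 248.0 MB.

247.97 MB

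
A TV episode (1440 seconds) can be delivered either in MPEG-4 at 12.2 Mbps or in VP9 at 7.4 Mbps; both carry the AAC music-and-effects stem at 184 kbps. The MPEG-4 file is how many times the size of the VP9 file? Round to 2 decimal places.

Audio: 184 kbps = 0.184 Mbps.
MPEG-4: 12.384 Mbps × 1440 s = 17833.0 Mb = 2.229 GB.
VP9: 7.584 Mbps × 1440 s = 10921.0 Mb = 1.365 GB.
Ratio: 2.229 / 1.365 = 1.633.

1.63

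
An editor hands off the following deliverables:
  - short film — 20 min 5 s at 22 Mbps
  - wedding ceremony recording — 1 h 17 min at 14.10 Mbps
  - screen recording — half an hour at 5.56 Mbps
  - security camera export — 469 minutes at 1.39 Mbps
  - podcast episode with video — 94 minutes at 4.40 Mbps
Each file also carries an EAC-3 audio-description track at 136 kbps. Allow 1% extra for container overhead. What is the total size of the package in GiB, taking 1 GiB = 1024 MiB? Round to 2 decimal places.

20.13 GiB

Audio: 136 kbps = 0.136 Mbps.
short film: 22.136 Mbps × 1205 s × 1.01 = 26940.6 Mb
wedding ceremony recording: 14.236 Mbps × 4620 s × 1.01 = 66428.0 Mb
screen recording: 5.696 Mbps × 1800 s × 1.01 = 10355.3 Mb
security camera export: 1.526 Mbps × 28140 s × 1.01 = 43371.1 Mb
podcast episode with video: 4.536 Mbps × 5640 s × 1.01 = 25838.9 Mb
Total: 172933.9 Mb = 21616.7 MB.
= 20.13 GiB.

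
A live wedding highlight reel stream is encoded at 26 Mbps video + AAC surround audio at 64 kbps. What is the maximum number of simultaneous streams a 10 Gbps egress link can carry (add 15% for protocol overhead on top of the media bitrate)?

333

Audio: 64 kbps = 0.064 Mbps.
Per-viewer media rate: 26.064 Mbps.
On the wire with 15% overhead: 29.974 Mbps.
10 Gbps = 10,000 Mbps; 10,000 / 29.974 = 333.63 → 333 viewers.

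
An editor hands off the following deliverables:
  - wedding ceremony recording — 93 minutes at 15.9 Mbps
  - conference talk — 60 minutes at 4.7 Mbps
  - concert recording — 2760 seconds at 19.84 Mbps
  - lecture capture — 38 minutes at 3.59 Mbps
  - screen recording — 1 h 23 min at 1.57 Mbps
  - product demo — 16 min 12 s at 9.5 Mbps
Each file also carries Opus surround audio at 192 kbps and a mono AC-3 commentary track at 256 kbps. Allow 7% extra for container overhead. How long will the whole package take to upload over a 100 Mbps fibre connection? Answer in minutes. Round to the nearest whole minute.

Audio total: 192 + 256 = 448 kbps = 0.448 Mbps.
wedding ceremony recording: 16.348 Mbps × 5580 s × 1.07 = 97607.4 Mb
conference talk: 5.148 Mbps × 3600 s × 1.07 = 19830.1 Mb
concert recording: 20.288 Mbps × 2760 s × 1.07 = 59914.5 Mb
lecture capture: 4.038 Mbps × 2280 s × 1.07 = 9851.1 Mb
screen recording: 2.018 Mbps × 4980 s × 1.07 = 10753.1 Mb
product demo: 9.948 Mbps × 972 s × 1.07 = 10346.3 Mb
Total: 208302.5 Mb = 26037.8 MB.
At 100 Mbps: 208302.5 / 100 = 2083 s ≈ 34.7 minutes.

35 minutes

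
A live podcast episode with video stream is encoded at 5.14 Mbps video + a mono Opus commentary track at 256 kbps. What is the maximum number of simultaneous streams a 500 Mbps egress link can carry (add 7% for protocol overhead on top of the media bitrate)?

86

Audio: 256 kbps = 0.256 Mbps.
Per-viewer media rate: 5.396 Mbps.
On the wire with 7% overhead: 5.774 Mbps.
500 Mbps = 500.0 Mbps; 500.0 / 5.774 = 86.60 → 86 viewers.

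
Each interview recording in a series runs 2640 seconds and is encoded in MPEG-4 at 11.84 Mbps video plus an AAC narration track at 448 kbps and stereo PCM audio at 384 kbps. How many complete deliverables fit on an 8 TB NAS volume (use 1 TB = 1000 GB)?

1913

Audio total: 448 + 384 = 832 kbps = 0.832 Mbps.
Total bitrate: 12.672 Mbps.
Per item: 12.672 Mbps × 2640 s = 33,454 Mb = 4,182 MB.
Capacity: 8 TB = 64,000,000 Mb; 1913.07 items → 1913 complete.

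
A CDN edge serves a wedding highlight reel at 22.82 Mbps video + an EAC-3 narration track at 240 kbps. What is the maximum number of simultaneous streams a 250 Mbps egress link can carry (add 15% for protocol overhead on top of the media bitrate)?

Audio: 240 kbps = 0.240 Mbps.
Per-viewer media rate: 23.060 Mbps.
On the wire with 15% overhead: 26.519 Mbps.
250 Mbps = 250.0 Mbps; 250.0 / 26.519 = 9.43 → 9 viewers.

9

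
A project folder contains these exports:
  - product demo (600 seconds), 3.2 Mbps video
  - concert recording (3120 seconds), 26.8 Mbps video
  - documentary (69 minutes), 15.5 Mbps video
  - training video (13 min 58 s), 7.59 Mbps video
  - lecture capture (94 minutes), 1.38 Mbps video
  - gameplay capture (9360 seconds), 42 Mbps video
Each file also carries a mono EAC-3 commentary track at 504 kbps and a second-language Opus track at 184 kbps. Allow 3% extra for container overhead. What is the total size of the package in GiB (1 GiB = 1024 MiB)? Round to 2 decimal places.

68.74 GiB

Audio total: 504 + 184 = 688 kbps = 0.688 Mbps.
product demo: 3.888 Mbps × 600 s × 1.03 = 2402.8 Mb
concert recording: 27.488 Mbps × 3120 s × 1.03 = 88335.4 Mb
documentary: 16.188 Mbps × 4140 s × 1.03 = 69028.9 Mb
training video: 8.278 Mbps × 838 s × 1.03 = 7145.1 Mb
lecture capture: 2.068 Mbps × 5640 s × 1.03 = 12013.4 Mb
gameplay capture: 42.688 Mbps × 9360 s × 1.03 = 411546.5 Mb
Total: 590472.1 Mb = 73809.0 MB.
= 68.74 GiB.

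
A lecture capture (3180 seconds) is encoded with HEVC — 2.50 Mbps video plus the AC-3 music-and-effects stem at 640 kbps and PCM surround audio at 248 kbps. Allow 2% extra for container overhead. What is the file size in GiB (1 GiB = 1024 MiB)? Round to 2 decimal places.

1.28 GiB

Audio total: 640 + 248 = 888 kbps = 0.888 Mbps.
Total bitrate: 2.50 + 0.888 = 3.388 Mbps.
Stream data: 3.388 Mbps × 3180 s = 10773.8 Mb.
With 2% container overhead: ×1.02.
10,989 Mb = 1,373,664,600 bytes ÷ 1,073,741,824 = 1.279 GiB.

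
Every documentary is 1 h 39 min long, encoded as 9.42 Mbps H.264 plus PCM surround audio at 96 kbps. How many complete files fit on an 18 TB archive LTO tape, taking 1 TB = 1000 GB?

2547

1 h 39 min = 99 min = 5940 s
Audio: 96 kbps = 0.096 Mbps.
Total bitrate: 9.516 Mbps.
Per item: 9.516 Mbps × 5940 s = 56,525 Mb = 7,066 MB.
Capacity: 18 TB = 144,000,000 Mb; 2547.54 items → 2547 complete.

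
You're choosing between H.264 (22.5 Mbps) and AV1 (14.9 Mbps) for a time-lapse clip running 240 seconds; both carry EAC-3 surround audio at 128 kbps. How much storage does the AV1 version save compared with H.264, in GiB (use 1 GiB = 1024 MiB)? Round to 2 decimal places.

0.21 GiB

Audio: 128 kbps = 0.128 Mbps.
H.264: 22.628 Mbps × 240 s = 5430.7 Mb = 0.632 GiB.
AV1: 15.028 Mbps × 240 s = 3606.7 Mb = 0.420 GiB.
Saving: 0.632 − 0.420 = 0.212 GiB.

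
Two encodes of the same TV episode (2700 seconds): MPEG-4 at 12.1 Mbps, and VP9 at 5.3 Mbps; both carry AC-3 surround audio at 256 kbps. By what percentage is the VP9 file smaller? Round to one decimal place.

55.0%

Audio: 256 kbps = 0.256 Mbps.
MPEG-4: 12.356 Mbps × 2700 s = 33361.2 Mb = 4.170 GB.
VP9: 5.556 Mbps × 2700 s = 15001.2 Mb = 1.875 GB.
Reduction: (1 − 1.875/4.170) × 100 = 55.03%.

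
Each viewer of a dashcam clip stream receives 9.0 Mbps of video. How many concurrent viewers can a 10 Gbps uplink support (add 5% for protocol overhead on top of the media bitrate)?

On the wire with 5% overhead: 9.450 Mbps.
10 Gbps = 10,000 Mbps; 10,000 / 9.450 = 1058.20 → 1058 viewers.

1058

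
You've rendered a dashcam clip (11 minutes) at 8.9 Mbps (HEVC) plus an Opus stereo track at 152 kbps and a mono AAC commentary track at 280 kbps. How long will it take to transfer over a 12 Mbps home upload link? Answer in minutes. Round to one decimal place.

8.6 minutes

11 min = 660 s
Audio total: 152 + 280 = 432 kbps = 0.432 Mbps.
Total bitrate: 9.332 Mbps.
File: 9.332 Mbps × 660 s = 6159.1 Mb.
At 12 Mbps: 6159.1 / 12 = 513.3 s ≈ 8.55 minutes.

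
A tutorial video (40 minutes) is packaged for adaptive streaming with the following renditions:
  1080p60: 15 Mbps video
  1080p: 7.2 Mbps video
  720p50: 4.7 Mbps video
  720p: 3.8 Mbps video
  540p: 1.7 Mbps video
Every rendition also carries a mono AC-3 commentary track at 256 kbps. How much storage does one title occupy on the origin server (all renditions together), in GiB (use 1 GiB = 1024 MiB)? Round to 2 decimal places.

9.41 GiB

40 min = 2400 s
Audio: 256 kbps = 0.256 Mbps.
Sum of rendition bitrates: (15+0.256) + (7.2+0.256) + (4.7+0.256) + (3.8+0.256) + (1.7+0.256) = 33.680 Mbps.
× 2400 s = 80,832 Mb = 10,104 MB = 9.410 GiB.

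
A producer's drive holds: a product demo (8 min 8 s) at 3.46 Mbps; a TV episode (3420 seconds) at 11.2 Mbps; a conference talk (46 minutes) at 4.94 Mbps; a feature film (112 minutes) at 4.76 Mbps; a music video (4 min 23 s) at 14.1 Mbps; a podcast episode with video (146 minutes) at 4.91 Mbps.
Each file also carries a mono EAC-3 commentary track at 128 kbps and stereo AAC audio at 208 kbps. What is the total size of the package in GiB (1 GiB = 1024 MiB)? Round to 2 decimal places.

Audio total: 128 + 208 = 336 kbps = 0.336 Mbps.
product demo: 3.796 Mbps × 488 s = 1852.4 Mb
TV episode: 11.536 Mbps × 3420 s = 39453.1 Mb
conference talk: 5.276 Mbps × 2760 s = 14561.8 Mb
feature film: 5.096 Mbps × 6720 s = 34245.1 Mb
music video: 14.436 Mbps × 263 s = 3796.7 Mb
podcast episode with video: 5.246 Mbps × 8760 s = 45955.0 Mb
Total: 139864.1 Mb = 17483.0 MB.
= 16.28 GiB.

16.28 GiB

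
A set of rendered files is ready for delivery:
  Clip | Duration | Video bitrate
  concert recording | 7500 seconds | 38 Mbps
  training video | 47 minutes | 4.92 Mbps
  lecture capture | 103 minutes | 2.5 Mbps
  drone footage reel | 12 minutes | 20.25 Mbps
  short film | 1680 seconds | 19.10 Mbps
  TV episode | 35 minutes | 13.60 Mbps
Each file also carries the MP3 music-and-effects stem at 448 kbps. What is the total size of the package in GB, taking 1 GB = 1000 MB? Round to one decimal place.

49.9 GB

Audio: 448 kbps = 0.448 Mbps.
concert recording: 38.448 Mbps × 7500 s = 288360.0 Mb
training video: 5.368 Mbps × 2820 s = 15137.8 Mb
lecture capture: 2.948 Mbps × 6180 s = 18218.6 Mb
drone footage reel: 20.698 Mbps × 720 s = 14902.6 Mb
short film: 19.548 Mbps × 1680 s = 32840.6 Mb
TV episode: 14.048 Mbps × 2100 s = 29500.8 Mb
Total: 398960.4 Mb = 49870.1 MB.
= 49.87 GB.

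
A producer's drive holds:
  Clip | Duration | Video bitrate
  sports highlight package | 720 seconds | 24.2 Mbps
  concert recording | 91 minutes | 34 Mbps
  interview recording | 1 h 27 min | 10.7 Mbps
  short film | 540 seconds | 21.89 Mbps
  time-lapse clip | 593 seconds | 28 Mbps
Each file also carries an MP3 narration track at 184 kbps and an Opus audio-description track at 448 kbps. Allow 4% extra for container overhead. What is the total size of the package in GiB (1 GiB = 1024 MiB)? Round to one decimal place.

Audio total: 184 + 448 = 632 kbps = 0.632 Mbps.
sports highlight package: 24.832 Mbps × 720 s × 1.04 = 18594.2 Mb
concert recording: 34.632 Mbps × 5460 s × 1.04 = 196654.3 Mb
interview recording: 11.332 Mbps × 5220 s × 1.04 = 61519.2 Mb
short film: 22.522 Mbps × 540 s × 1.04 = 12648.4 Mb
time-lapse clip: 28.632 Mbps × 593 s × 1.04 = 17657.9 Mb
Total: 307074.0 Mb = 38384.2 MB.
= 35.75 GiB.

35.7 GiB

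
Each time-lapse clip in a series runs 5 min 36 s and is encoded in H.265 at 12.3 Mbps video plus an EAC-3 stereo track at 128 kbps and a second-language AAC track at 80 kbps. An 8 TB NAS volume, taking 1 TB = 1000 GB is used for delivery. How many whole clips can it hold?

5 min 36 s = 336 s
Audio total: 128 + 80 = 208 kbps = 0.208 Mbps.
Total bitrate: 12.508 Mbps.
Per item: 12.508 Mbps × 336 s = 4,203 Mb = 525.3 MB.
Capacity: 8 TB = 64,000,000 Mb; 15228.35 items → 15228 complete.

15228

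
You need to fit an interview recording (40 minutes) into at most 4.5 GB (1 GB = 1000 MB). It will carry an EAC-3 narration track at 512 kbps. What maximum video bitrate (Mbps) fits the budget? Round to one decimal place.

14.5 Mbps

Budget: 4.5 GB = 36000.0 Mb.
40 min = 2400 s
Total bitrate budget: 36000.0 Mb / 2400 s = 15.000 Mbps.
Audio: 512 kbps = 0.512 Mbps.
Video: 15.000 − 0.512 = 14.488 Mbps.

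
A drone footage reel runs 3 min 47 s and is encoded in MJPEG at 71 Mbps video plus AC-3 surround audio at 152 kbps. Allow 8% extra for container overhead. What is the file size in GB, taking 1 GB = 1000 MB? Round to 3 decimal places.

3 min 47 s = 227 s
Audio: 152 kbps = 0.152 Mbps.
Total bitrate: 71 + 0.152 = 71.152 Mbps.
Stream data: 71.152 Mbps × 227 s = 16151.5 Mb.
With 8% container overhead: ×1.08.
17,444 Mb ÷ 8 = 2,180 MB → 2.180 GB.

2.180 GB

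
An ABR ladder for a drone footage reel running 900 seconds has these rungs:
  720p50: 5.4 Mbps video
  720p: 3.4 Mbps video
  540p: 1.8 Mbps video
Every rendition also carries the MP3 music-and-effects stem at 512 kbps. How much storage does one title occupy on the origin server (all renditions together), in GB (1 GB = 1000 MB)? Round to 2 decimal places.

Audio: 512 kbps = 0.512 Mbps.
Sum of rendition bitrates: (5.4+0.512) + (3.4+0.512) + (1.8+0.512) = 12.136 Mbps.
× 900 s = 10,922 Mb = 1,365 MB = 1.365 GB.

1.37 GB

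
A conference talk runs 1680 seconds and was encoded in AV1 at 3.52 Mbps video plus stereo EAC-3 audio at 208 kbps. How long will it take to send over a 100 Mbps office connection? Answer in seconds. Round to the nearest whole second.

Audio: 208 kbps = 0.208 Mbps.
Total bitrate: 3.728 Mbps.
File: 3.728 Mbps × 1680 s = 6263.0 Mb.
At 100 Mbps: 6263.0 / 100 = 62.6 s ≈ 62.6 seconds.

63 seconds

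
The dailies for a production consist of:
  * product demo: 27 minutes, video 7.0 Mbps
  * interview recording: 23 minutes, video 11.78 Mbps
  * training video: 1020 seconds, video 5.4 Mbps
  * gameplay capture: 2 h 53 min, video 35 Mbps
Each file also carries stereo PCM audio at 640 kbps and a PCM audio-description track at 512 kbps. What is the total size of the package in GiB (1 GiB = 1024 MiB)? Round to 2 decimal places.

48.08 GiB

Audio total: 640 + 512 = 1152 kbps = 1.152 Mbps.
product demo: 8.152 Mbps × 1620 s = 13206.2 Mb
interview recording: 12.932 Mbps × 1380 s = 17846.2 Mb
training video: 6.552 Mbps × 1020 s = 6683.0 Mb
gameplay capture: 36.152 Mbps × 10380 s = 375257.8 Mb
Total: 412993.2 Mb = 51624.2 MB.
= 48.08 GiB.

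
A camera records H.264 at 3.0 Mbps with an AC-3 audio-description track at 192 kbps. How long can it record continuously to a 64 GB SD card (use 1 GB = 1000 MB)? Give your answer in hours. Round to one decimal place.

Audio: 192 kbps = 0.192 Mbps.
Total bitrate: 3.0 + 0.192 = 3.192 Mbps.
Capacity: 64 GB = 512,000 Mb.
Recording time: 512,000 / 3.192 = 160,401 s ≈ 44.6 hours.

44.6 hours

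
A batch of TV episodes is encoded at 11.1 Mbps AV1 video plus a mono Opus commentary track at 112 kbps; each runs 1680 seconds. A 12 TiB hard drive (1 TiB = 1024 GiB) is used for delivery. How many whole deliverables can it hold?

Audio: 112 kbps = 0.112 Mbps.
Total bitrate: 11.212 Mbps.
Per item: 11.212 Mbps × 1680 s = 18,836 Mb = 2,355 MB.
Capacity: 12 TiB = 105,553,116 Mb; 5603.75 items → 5603 complete.

5603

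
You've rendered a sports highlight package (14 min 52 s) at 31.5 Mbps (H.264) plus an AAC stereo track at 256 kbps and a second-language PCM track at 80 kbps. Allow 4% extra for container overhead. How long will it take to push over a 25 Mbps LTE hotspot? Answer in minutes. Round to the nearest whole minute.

14 min 52 s = 892 s
Audio total: 256 + 80 = 336 kbps = 0.336 Mbps.
Total bitrate: 31.836 Mbps.
File: 31.836 Mbps × 892 s = 28397.7 Mb.
With 4% container overhead: ×1.04. → 29533.6 Mb.
At 25 Mbps: 29533.6 / 25 = 1181.3 s ≈ 19.7 minutes.

20 minutes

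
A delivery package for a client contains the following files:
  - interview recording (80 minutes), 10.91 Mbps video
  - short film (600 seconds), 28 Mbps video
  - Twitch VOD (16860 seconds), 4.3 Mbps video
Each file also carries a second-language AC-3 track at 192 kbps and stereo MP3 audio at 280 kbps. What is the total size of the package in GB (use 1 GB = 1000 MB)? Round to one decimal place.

19.0 GB

Audio total: 192 + 280 = 472 kbps = 0.472 Mbps.
interview recording: 11.382 Mbps × 4800 s = 54633.6 Mb
short film: 28.472 Mbps × 600 s = 17083.2 Mb
Twitch VOD: 4.772 Mbps × 16860 s = 80455.9 Mb
Total: 152172.7 Mb = 19021.6 MB.
= 19.02 GB.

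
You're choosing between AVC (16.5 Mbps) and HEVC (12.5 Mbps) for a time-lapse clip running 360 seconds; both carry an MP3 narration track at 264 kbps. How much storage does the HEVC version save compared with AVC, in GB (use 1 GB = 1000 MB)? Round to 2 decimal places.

0.18 GB

Audio: 264 kbps = 0.264 Mbps.
AVC: 16.764 Mbps × 360 s = 6035.0 Mb = 0.754 GB.
HEVC: 12.764 Mbps × 360 s = 4595.0 Mb = 0.574 GB.
Saving: 0.754 − 0.574 = 0.180 GB.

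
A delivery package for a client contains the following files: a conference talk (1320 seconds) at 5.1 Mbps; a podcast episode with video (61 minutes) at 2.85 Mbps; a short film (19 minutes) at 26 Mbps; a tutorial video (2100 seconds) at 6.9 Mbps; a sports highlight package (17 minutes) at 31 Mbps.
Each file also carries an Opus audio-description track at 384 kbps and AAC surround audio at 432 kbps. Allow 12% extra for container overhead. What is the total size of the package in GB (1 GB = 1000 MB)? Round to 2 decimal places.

14.06 GB

Audio total: 384 + 432 = 816 kbps = 0.816 Mbps.
conference talk: 5.916 Mbps × 1320 s × 1.12 = 8746.2 Mb
podcast episode with video: 3.666 Mbps × 3660 s × 1.12 = 15027.7 Mb
short film: 26.816 Mbps × 1140 s × 1.12 = 34238.7 Mb
tutorial video: 7.716 Mbps × 2100 s × 1.12 = 18148.0 Mb
sports highlight package: 31.816 Mbps × 1020 s × 1.12 = 36346.6 Mb
Total: 112507.2 Mb = 14063.4 MB.
= 14.06 GB.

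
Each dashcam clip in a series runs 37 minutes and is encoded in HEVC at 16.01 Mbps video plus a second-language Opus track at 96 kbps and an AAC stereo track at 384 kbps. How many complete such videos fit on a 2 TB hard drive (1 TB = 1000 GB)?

37 min = 2220 s
Audio total: 96 + 384 = 480 kbps = 0.480 Mbps.
Total bitrate: 16.490 Mbps.
Per item: 16.490 Mbps × 2220 s = 36,608 Mb = 4,576 MB.
Capacity: 2 TB = 16,000,000 Mb; 437.07 items → 437 complete.

437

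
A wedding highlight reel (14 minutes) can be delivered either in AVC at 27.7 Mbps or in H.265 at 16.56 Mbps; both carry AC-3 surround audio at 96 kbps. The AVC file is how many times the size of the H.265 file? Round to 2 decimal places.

14 min = 840 s
Audio: 96 kbps = 0.096 Mbps.
AVC: 27.796 Mbps × 840 s = 23348.6 Mb = 2.919 GB.
H.265: 16.656 Mbps × 840 s = 13991.0 Mb = 1.749 GB.
Ratio: 2.919 / 1.749 = 1.669.

1.67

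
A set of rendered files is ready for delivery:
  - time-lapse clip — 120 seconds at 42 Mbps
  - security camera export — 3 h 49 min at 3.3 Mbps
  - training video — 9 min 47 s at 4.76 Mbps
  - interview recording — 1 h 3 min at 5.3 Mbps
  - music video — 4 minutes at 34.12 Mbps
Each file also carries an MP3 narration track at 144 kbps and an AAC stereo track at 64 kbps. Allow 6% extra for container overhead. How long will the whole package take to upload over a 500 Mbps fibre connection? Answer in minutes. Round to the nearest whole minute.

3 minutes

Audio total: 144 + 64 = 208 kbps = 0.208 Mbps.
time-lapse clip: 42.208 Mbps × 120 s × 1.06 = 5368.9 Mb
security camera export: 3.508 Mbps × 13740 s × 1.06 = 51091.9 Mb
training video: 4.968 Mbps × 587 s × 1.06 = 3091.2 Mb
interview recording: 5.508 Mbps × 3780 s × 1.06 = 22069.5 Mb
music video: 34.328 Mbps × 240 s × 1.06 = 8733.0 Mb
Total: 90354.5 Mb = 11294.3 MB.
At 500 Mbps: 90354.5 / 500 = 181 s ≈ 3.01 minutes.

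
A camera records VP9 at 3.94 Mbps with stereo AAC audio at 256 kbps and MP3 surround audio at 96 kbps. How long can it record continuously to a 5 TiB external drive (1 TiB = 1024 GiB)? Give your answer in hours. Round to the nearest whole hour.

2846 hours

Audio total: 256 + 96 = 352 kbps = 0.352 Mbps.
Total bitrate: 3.94 + 0.352 = 4.292 Mbps.
Capacity: 5 TiB = 43,980,465 Mb.
Recording time: 43,980,465 / 4.292 = 10,247,079 s ≈ 2,846 hours.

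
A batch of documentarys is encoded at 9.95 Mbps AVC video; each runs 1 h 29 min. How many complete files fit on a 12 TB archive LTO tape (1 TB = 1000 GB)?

1 h 29 min = 89 min = 5340 s
Per item: 9.950 Mbps × 5340 s = 53,133 Mb = 6,642 MB.
Capacity: 12 TB = 96,000,000 Mb; 1806.79 items → 1806 complete.

1806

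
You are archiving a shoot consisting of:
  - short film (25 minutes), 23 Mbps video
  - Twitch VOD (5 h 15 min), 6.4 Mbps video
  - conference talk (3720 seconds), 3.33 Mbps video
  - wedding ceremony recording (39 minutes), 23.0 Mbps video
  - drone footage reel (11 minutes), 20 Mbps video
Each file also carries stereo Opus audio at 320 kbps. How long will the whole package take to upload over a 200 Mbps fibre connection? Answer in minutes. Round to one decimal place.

Audio: 320 kbps = 0.320 Mbps.
short film: 23.320 Mbps × 1500 s = 34980.0 Mb
Twitch VOD: 6.720 Mbps × 18900 s = 127008.0 Mb
conference talk: 3.650 Mbps × 3720 s = 13578.0 Mb
wedding ceremony recording: 23.320 Mbps × 2340 s = 54568.8 Mb
drone footage reel: 20.320 Mbps × 660 s = 13411.2 Mb
Total: 243546.0 Mb = 30443.2 MB.
At 200 Mbps: 243546.0 / 200 = 1218 s ≈ 20.3 minutes.

20.3 minutes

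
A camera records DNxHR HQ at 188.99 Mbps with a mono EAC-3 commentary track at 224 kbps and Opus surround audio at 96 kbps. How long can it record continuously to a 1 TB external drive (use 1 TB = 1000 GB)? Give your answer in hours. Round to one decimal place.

11.7 hours

Audio total: 224 + 96 = 320 kbps = 0.320 Mbps.
Total bitrate: 188.99 + 0.320 = 189.310 Mbps.
Capacity: 1 TB = 8,000,000 Mb.
Recording time: 8,000,000 / 189.310 = 42,259 s ≈ 11.7 hours.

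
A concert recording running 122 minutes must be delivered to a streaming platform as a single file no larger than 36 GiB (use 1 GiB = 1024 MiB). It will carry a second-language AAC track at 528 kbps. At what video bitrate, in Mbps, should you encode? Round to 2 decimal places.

41.72 Mbps

Budget: 36 GiB = 309237.6 Mb.
122 min = 7320 s
Total bitrate budget: 309237.6 Mb / 7320 s = 42.246 Mbps.
Audio: 528 kbps = 0.528 Mbps.
Video: 42.246 − 0.528 = 41.718 Mbps.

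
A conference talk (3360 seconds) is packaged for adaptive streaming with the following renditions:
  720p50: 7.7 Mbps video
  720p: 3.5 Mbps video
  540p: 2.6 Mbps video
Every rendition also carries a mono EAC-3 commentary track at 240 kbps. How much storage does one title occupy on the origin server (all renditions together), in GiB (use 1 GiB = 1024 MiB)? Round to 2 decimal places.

Audio: 240 kbps = 0.240 Mbps.
Sum of rendition bitrates: (7.7+0.240) + (3.5+0.240) + (2.6+0.240) = 14.520 Mbps.
× 3360 s = 48,787 Mb = 6,098 MB = 5.680 GiB.

5.68 GiB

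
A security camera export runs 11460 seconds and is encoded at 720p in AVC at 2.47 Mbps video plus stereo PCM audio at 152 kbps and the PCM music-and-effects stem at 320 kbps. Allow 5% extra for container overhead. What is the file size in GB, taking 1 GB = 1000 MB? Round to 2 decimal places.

Audio total: 152 + 320 = 472 kbps = 0.472 Mbps.
Total bitrate: 2.47 + 0.472 = 2.942 Mbps.
Stream data: 2.942 Mbps × 11460 s = 33715.3 Mb.
With 5% container overhead: ×1.05.
35,401 Mb ÷ 8 = 4,425 MB → 4.425 GB.

4.43 GB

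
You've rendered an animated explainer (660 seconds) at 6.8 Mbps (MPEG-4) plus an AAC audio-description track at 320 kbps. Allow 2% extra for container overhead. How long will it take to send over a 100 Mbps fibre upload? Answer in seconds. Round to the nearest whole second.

48 seconds

Audio: 320 kbps = 0.320 Mbps.
Total bitrate: 7.120 Mbps.
File: 7.120 Mbps × 660 s = 4699.2 Mb.
With 2% container overhead: ×1.02. → 4793.2 Mb.
At 100 Mbps: 4793.2 / 100 = 47.9 s ≈ 47.9 seconds.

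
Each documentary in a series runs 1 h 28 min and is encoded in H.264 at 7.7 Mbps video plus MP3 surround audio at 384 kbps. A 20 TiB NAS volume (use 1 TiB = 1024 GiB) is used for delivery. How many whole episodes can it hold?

4121

1 h 28 min = 88 min = 5280 s
Audio: 384 kbps = 0.384 Mbps.
Total bitrate: 8.084 Mbps.
Per item: 8.084 Mbps × 5280 s = 42,684 Mb = 5,335 MB.
Capacity: 20 TiB = 175,921,860 Mb; 4121.54 items → 4121 complete.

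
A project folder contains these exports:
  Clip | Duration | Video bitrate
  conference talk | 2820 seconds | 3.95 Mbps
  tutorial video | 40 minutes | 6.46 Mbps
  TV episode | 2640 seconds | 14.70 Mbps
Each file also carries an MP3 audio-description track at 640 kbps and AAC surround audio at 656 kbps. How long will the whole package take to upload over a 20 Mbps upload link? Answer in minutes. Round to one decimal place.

Audio total: 640 + 656 = 1296 kbps = 1.296 Mbps.
conference talk: 5.246 Mbps × 2820 s = 14793.7 Mb
tutorial video: 7.756 Mbps × 2400 s = 18614.4 Mb
TV episode: 15.996 Mbps × 2640 s = 42229.4 Mb
Total: 75637.6 Mb = 9454.7 MB.
At 20 Mbps: 75637.6 / 20 = 3782 s ≈ 63 minutes.

63.0 minutes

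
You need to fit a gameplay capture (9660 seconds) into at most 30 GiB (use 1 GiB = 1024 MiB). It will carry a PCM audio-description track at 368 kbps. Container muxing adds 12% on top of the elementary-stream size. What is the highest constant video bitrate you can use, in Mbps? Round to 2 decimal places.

23.45 Mbps

Budget: 30 GiB = 257698.0 Mb.
Stream payload after overhead: 257698.0 / 1.12 = 230087.5 Mb.
Total bitrate budget: 230087.5 Mb / 9660 s = 23.819 Mbps.
Audio: 368 kbps = 0.368 Mbps.
Video: 23.819 − 0.368 = 23.451 Mbps.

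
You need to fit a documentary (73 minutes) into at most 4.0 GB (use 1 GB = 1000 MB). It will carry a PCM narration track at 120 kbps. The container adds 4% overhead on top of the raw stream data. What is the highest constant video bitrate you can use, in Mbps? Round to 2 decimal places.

6.90 Mbps

Budget: 4.0 GB = 32000.0 Mb.
Stream payload after overhead: 32000.0 / 1.04 = 30769.2 Mb.
73 min = 4380 s
Total bitrate budget: 30769.2 Mb / 4380 s = 7.025 Mbps.
Audio: 120 kbps = 0.120 Mbps.
Video: 7.025 − 0.120 = 6.905 Mbps.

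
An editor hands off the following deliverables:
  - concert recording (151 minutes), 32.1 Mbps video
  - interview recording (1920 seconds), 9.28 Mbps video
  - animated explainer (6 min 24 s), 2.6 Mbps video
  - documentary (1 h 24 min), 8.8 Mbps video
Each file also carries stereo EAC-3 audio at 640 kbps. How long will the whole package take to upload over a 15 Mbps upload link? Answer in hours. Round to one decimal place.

6.7 hours

Audio: 640 kbps = 0.640 Mbps.
concert recording: 32.740 Mbps × 9060 s = 296624.4 Mb
interview recording: 9.920 Mbps × 1920 s = 19046.4 Mb
animated explainer: 3.240 Mbps × 384 s = 1244.2 Mb
documentary: 9.440 Mbps × 5040 s = 47577.6 Mb
Total: 364492.6 Mb = 45561.6 MB.
At 15 Mbps: 364492.6 / 15 = 24300 s ≈ 6.75 hours.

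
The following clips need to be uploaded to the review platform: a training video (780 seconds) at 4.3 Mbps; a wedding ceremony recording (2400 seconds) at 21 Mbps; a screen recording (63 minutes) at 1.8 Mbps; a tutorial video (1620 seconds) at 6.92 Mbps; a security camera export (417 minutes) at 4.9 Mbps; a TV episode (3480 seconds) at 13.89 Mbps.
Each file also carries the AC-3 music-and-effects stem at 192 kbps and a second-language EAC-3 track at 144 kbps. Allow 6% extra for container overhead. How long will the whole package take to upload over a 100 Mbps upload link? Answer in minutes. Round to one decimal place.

45.1 minutes

Audio total: 192 + 144 = 336 kbps = 0.336 Mbps.
training video: 4.636 Mbps × 780 s × 1.06 = 3833.0 Mb
wedding ceremony recording: 21.336 Mbps × 2400 s × 1.06 = 54278.8 Mb
screen recording: 2.136 Mbps × 3780 s × 1.06 = 8558.5 Mb
tutorial video: 7.256 Mbps × 1620 s × 1.06 = 12460.0 Mb
security camera export: 5.236 Mbps × 25020 s × 1.06 = 138865.0 Mb
TV episode: 14.226 Mbps × 3480 s × 1.06 = 52476.9 Mb
Total: 270472.2 Mb = 33809.0 MB.
At 100 Mbps: 270472.2 / 100 = 2705 s ≈ 45.1 minutes.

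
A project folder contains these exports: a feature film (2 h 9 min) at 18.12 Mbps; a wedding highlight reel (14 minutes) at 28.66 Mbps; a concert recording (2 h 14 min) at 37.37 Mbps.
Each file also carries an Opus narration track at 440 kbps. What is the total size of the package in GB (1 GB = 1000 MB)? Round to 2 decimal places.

Audio: 440 kbps = 0.440 Mbps.
feature film: 18.560 Mbps × 7740 s = 143654.4 Mb
wedding highlight reel: 29.100 Mbps × 840 s = 24444.0 Mb
concert recording: 37.810 Mbps × 8040 s = 303992.4 Mb
Total: 472090.8 Mb = 59011.3 MB.
= 59.01 GB.

59.01 GB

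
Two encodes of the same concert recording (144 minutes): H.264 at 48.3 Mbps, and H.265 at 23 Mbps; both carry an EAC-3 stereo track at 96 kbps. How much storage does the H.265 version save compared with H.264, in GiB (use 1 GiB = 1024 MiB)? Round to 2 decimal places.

25.45 GiB

144 min = 8640 s
Audio: 96 kbps = 0.096 Mbps.
H.264: 48.396 Mbps × 8640 s = 418141.4 Mb = 48.678 GiB.
H.265: 23.096 Mbps × 8640 s = 199549.4 Mb = 23.231 GiB.
Saving: 48.678 − 23.231 = 25.447 GiB.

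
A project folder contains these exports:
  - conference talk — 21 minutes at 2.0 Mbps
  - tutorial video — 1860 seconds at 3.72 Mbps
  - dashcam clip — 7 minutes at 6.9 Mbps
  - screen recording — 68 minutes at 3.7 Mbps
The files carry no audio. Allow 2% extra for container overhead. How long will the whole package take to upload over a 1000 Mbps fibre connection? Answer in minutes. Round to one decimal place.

conference talk: 2.000 Mbps × 1260 s × 1.02 = 2570.4 Mb
tutorial video: 3.720 Mbps × 1860 s × 1.02 = 7057.6 Mb
dashcam clip: 6.900 Mbps × 420 s × 1.02 = 2956.0 Mb
screen recording: 3.700 Mbps × 4080 s × 1.02 = 15397.9 Mb
Total: 27981.9 Mb = 3497.7 MB.
At 1000 Mbps: 27981.9 / 1000 = 28 s ≈ 0.466 minutes.

0.5 minutes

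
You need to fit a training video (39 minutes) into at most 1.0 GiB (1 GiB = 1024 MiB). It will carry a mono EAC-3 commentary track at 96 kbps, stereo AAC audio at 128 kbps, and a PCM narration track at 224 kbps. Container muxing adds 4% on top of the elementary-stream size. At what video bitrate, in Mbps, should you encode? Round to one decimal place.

3.1 Mbps

Budget: 1.0 GiB = 8589.9 Mb.
Stream payload after overhead: 8589.9 / 1.04 = 8259.6 Mb.
39 min = 2340 s
Total bitrate budget: 8259.6 Mb / 2340 s = 3.530 Mbps.
Audio total: 96 + 128 + 224 = 448 kbps = 0.448 Mbps.
Video: 3.530 − 0.448 = 3.082 Mbps.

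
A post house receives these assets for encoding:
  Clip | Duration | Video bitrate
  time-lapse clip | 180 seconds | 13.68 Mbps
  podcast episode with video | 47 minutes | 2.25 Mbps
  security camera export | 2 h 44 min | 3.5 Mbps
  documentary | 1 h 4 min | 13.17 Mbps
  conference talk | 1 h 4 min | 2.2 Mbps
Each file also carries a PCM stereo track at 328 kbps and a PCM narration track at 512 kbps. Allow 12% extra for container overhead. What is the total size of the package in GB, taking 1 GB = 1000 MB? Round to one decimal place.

Audio total: 328 + 512 = 840 kbps = 0.840 Mbps.
time-lapse clip: 14.520 Mbps × 180 s × 1.12 = 2927.2 Mb
podcast episode with video: 3.090 Mbps × 2820 s × 1.12 = 9759.5 Mb
security camera export: 4.340 Mbps × 9840 s × 1.12 = 47830.3 Mb
documentary: 14.010 Mbps × 3840 s × 1.12 = 60254.2 Mb
conference talk: 3.040 Mbps × 3840 s × 1.12 = 13074.4 Mb
Total: 133845.6 Mb = 16730.7 MB.
= 16.73 GB.

16.7 GB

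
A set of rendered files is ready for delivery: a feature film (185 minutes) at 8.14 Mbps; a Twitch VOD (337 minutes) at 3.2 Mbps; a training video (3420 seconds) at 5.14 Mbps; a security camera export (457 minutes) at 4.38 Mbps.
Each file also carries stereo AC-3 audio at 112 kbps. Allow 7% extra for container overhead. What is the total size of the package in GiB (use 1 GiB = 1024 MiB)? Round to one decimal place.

Audio: 112 kbps = 0.112 Mbps.
feature film: 8.252 Mbps × 11100 s × 1.07 = 98009.0 Mb
Twitch VOD: 3.312 Mbps × 20220 s × 1.07 = 71656.4 Mb
training video: 5.252 Mbps × 3420 s × 1.07 = 19219.2 Mb
security camera export: 4.492 Mbps × 27420 s × 1.07 = 131792.6 Mb
Total: 320677.2 Mb = 40084.7 MB.
= 37.33 GiB.

37.3 GiB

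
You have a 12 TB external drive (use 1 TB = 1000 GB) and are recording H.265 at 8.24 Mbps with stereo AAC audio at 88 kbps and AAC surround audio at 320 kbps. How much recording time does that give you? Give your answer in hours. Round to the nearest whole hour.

3084 hours

Audio total: 88 + 320 = 408 kbps = 0.408 Mbps.
Total bitrate: 8.24 + 0.408 = 8.648 Mbps.
Capacity: 12 TB = 96,000,000 Mb.
Recording time: 96,000,000 / 8.648 = 11,100,833 s ≈ 3,084 hours.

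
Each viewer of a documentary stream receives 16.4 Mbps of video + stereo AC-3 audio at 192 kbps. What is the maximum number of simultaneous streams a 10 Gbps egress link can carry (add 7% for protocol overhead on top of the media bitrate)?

563

Audio: 192 kbps = 0.192 Mbps.
Per-viewer media rate: 16.592 Mbps.
On the wire with 7% overhead: 17.753 Mbps.
10 Gbps = 10,000 Mbps; 10,000 / 17.753 = 563.27 → 563 viewers.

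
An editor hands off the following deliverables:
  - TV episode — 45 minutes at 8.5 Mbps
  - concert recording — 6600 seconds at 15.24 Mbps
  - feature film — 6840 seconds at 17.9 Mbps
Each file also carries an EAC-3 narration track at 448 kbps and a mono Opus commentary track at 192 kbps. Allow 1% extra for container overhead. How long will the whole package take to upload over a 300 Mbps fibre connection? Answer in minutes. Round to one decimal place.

Audio total: 448 + 192 = 640 kbps = 0.640 Mbps.
TV episode: 9.140 Mbps × 2700 s × 1.01 = 24924.8 Mb
concert recording: 15.880 Mbps × 6600 s × 1.01 = 105856.1 Mb
feature film: 18.540 Mbps × 6840 s × 1.01 = 128081.7 Mb
Total: 258862.6 Mb = 32357.8 MB.
At 300 Mbps: 258862.6 / 300 = 863 s ≈ 14.4 minutes.

14.4 minutes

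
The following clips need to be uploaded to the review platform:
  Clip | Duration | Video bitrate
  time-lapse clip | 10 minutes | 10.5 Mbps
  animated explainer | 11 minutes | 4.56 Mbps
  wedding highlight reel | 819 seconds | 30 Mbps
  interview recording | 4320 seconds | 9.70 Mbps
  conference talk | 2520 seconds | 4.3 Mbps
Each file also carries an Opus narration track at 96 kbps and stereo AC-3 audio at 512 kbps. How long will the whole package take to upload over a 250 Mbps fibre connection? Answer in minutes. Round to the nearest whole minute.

Audio total: 96 + 512 = 608 kbps = 0.608 Mbps.
time-lapse clip: 11.108 Mbps × 600 s = 6664.8 Mb
animated explainer: 5.168 Mbps × 660 s = 3410.9 Mb
wedding highlight reel: 30.608 Mbps × 819 s = 25068.0 Mb
interview recording: 10.308 Mbps × 4320 s = 44530.6 Mb
conference talk: 4.908 Mbps × 2520 s = 12368.2 Mb
Total: 92042.4 Mb = 11505.3 MB.
At 250 Mbps: 92042.4 / 250 = 368 s ≈ 6.14 minutes.

6 minutes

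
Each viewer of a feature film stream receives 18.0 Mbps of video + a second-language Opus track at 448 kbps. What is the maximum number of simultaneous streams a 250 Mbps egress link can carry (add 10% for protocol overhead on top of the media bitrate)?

Audio: 448 kbps = 0.448 Mbps.
Per-viewer media rate: 18.448 Mbps.
On the wire with 10% overhead: 20.293 Mbps.
250 Mbps = 250.0 Mbps; 250.0 / 20.293 = 12.32 → 12 viewers.

12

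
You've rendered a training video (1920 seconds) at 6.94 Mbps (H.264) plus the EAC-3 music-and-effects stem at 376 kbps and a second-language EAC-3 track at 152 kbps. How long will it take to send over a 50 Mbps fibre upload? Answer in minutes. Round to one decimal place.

Audio total: 376 + 152 = 528 kbps = 0.528 Mbps.
Total bitrate: 7.468 Mbps.
File: 7.468 Mbps × 1920 s = 14338.6 Mb.
At 50 Mbps: 14338.6 / 50 = 286.8 s ≈ 4.78 minutes.

4.8 minutes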